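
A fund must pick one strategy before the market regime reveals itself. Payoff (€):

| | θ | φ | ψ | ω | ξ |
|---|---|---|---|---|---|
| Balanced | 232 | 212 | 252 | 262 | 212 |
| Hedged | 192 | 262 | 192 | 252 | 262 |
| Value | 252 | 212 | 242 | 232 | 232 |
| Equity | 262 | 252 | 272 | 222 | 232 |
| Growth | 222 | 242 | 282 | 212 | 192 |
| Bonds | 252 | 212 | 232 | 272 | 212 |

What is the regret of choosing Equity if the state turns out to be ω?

50

Best payoff under ω is 272.
Regret = 272 − 222 = 50.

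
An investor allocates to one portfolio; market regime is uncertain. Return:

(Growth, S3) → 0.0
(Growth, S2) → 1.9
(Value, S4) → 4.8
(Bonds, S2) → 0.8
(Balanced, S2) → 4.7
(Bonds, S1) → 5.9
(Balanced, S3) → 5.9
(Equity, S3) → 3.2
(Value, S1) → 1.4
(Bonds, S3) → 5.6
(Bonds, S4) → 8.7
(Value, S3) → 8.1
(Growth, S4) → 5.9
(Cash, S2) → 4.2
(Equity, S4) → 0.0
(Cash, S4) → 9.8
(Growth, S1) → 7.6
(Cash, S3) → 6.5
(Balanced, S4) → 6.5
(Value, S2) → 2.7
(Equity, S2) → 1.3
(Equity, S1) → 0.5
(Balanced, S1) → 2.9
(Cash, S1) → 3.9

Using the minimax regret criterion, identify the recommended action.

Column bests: S1=7.6, S2=4.7, S3=8.1, S4=9.8.
Balanced regrets: 4.7, 0.0, 2.2, 3.3 → max 4.7
Bonds regrets: 1.7, 3.9, 2.5, 1.1 → max 3.9
Cash regrets: 3.7, 0.5, 1.6, 0.0 → max 3.7
Growth regrets: 0.0, 2.8, 8.1, 3.9 → max 8.1
Value regrets: 6.2, 2.0, 0.0, 5.0 → max 6.2
Equity regrets: 7.1, 3.4, 4.9, 9.8 → max 9.8
Smallest max regret = 3.7 → Cash.

Cash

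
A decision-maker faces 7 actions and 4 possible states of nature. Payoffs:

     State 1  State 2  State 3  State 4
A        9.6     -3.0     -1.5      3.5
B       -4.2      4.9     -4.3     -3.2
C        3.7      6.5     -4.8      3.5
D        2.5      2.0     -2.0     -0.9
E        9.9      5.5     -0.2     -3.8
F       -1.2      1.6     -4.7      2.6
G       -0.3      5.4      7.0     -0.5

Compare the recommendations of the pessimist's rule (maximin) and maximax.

Row minima: A=-3.0, B=-4.3, C=-4.8, D=-2.0, E=-3.8, F=-4.7, G=-0.5
Best worst-case = -0.5 → G.
Row maxima: A=9.6, B=4.9, C=6.5, D=2.5, E=9.9, F=2.6, G=7.0
Best best-case = 9.9 → E.

maximin → G; maximax → E (disagree)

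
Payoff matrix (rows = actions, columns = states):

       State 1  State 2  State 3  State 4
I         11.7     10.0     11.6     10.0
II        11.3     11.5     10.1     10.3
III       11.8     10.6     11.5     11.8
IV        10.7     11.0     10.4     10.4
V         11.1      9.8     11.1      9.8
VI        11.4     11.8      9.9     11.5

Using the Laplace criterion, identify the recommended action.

Row averages: I=10.825, II=10.8, III=11.425, IV=10.625, V=10.45, VI=11.15
Highest average = 11.425 → III.

III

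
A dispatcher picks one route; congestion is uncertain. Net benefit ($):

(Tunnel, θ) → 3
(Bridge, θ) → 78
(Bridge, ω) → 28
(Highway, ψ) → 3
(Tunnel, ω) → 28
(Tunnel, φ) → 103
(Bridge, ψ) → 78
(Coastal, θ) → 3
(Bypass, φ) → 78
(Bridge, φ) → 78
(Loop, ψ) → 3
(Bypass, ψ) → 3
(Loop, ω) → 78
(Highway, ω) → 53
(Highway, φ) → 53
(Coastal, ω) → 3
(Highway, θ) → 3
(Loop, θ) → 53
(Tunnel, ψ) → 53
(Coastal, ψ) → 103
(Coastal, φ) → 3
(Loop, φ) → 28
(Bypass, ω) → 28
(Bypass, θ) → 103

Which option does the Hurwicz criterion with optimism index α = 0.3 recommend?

Bypass: 0.3·103 + 0.7·3 = 33
Coastal: 0.3·103 + 0.7·3 = 33
Loop: 0.3·78 + 0.7·3 = 25.5
Bridge: 0.3·78 + 0.7·28 = 43
Tunnel: 0.3·103 + 0.7·3 = 33
Highway: 0.3·53 + 0.7·3 = 18
Highest Hurwicz score = 43 → Bridge.

Bridge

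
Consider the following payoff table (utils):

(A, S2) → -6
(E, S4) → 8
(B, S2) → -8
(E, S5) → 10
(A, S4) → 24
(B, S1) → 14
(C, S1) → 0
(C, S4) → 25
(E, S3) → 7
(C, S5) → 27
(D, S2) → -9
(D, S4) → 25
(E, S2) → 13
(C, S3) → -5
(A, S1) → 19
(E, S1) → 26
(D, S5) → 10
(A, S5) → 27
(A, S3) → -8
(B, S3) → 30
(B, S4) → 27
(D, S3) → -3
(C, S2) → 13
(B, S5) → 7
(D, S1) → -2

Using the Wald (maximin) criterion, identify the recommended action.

E

Row minima: A=-8, B=-8, C=-5, D=-9, E=7
Best worst-case = 7 → E.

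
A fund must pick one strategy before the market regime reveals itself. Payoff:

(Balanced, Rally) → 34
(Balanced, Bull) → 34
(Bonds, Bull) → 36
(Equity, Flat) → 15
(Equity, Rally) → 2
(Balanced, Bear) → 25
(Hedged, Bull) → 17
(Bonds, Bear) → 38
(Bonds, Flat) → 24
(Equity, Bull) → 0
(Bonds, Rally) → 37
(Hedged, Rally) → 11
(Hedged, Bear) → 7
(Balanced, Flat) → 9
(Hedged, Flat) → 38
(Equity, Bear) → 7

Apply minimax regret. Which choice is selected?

Column bests: Bear=38, Flat=38, Bull=36, Rally=37.
Equity regrets: 31, 23, 36, 35 → max 36
Hedged regrets: 31, 0, 19, 26 → max 31
Bonds regrets: 0, 14, 0, 0 → max 14
Balanced regrets: 13, 29, 2, 3 → max 29
Smallest max regret = 14 → Bonds.

Bonds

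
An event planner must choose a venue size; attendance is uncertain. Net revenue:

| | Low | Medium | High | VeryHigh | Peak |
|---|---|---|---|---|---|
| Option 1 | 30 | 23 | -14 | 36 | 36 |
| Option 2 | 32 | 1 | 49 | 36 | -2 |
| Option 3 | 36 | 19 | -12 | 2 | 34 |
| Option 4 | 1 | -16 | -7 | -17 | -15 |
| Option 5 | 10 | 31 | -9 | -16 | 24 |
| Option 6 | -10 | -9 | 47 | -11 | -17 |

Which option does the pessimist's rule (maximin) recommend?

Row minima: Option 1=-14, Option 2=-2, Option 3=-12, Option 4=-17, Option 5=-16, Option 6=-17
Best worst-case = -2 → Option 2.

Option 2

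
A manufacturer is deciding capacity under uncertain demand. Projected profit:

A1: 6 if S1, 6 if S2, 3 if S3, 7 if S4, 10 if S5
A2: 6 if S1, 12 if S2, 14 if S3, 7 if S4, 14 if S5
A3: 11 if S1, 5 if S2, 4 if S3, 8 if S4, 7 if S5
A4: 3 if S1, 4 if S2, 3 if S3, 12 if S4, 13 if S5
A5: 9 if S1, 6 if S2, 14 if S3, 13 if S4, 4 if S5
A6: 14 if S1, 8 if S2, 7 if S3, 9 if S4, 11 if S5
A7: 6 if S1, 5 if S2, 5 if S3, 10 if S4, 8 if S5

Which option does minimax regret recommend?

A6

Column bests: S1=14, S2=12, S3=14, S4=13, S5=14.
A1 regrets: 8, 6, 11, 6, 4 → max 11
A2 regrets: 8, 0, 0, 6, 0 → max 8
A3 regrets: 3, 7, 10, 5, 7 → max 10
A4 regrets: 11, 8, 11, 1, 1 → max 11
A5 regrets: 5, 6, 0, 0, 10 → max 10
A6 regrets: 0, 4, 7, 4, 3 → max 7
A7 regrets: 8, 7, 9, 3, 6 → max 9
Smallest max regret = 7 → A6.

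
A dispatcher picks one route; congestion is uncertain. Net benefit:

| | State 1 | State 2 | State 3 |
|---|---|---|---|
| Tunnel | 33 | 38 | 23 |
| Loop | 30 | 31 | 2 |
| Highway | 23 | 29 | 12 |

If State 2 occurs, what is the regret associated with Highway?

Best payoff under State 2 is 38.
Regret = 38 − 29 = 9.

9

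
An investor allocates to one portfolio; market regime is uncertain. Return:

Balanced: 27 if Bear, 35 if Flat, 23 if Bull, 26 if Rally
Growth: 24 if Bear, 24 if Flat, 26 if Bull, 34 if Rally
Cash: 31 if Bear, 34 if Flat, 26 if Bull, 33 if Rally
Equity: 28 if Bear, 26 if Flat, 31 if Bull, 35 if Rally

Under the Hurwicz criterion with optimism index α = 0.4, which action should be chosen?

Equity

Balanced: 0.4·35 + 0.6·23 = 27.8
Growth: 0.4·34 + 0.6·24 = 28
Cash: 0.4·34 + 0.6·26 = 29.2
Equity: 0.4·35 + 0.6·26 = 29.6
Highest Hurwicz score = 29.6 → Equity.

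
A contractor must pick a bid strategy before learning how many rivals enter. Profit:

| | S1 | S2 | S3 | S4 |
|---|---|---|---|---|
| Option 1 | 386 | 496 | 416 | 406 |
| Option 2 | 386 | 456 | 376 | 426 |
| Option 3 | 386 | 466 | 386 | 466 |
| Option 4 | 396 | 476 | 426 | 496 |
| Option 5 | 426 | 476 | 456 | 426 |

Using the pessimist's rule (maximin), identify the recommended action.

Row minima: Option 1=386, Option 2=376, Option 3=386, Option 4=396, Option 5=426
Best worst-case = 426 → Option 5.

Option 5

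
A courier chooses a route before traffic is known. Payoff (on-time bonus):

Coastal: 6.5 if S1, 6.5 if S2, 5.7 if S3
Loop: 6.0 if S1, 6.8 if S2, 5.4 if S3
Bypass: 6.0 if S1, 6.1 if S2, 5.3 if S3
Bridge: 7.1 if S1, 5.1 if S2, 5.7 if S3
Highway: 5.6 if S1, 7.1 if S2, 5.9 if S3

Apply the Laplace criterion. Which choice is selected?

Row averages: Coastal=187/30, Loop=91/15, Bypass=5.8, Bridge=179/30, Highway=6.2
Highest average = 187/30 → Coastal.

Coastal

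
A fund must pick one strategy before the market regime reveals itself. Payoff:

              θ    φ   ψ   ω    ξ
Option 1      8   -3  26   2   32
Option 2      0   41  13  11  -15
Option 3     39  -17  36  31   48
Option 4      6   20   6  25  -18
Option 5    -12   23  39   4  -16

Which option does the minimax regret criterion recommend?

Option 1

Column bests: θ=39, φ=41, ψ=39, ω=31, ξ=48.
Option 1 regrets: 31, 44, 13, 29, 16 → max 44
Option 2 regrets: 39, 0, 26, 20, 63 → max 63
Option 3 regrets: 0, 58, 3, 0, 0 → max 58
Option 4 regrets: 33, 21, 33, 6, 66 → max 66
Option 5 regrets: 51, 18, 0, 27, 64 → max 64
Smallest max regret = 44 → Option 1.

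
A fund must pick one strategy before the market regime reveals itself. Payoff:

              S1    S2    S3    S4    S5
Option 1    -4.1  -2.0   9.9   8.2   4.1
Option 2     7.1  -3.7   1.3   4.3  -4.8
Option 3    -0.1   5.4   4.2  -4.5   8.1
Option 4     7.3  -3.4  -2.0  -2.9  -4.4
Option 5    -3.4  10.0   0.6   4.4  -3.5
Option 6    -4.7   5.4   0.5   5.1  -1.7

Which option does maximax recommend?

Option 5

Row maxima: Option 1=9.9, Option 2=7.1, Option 3=8.1, Option 4=7.3, Option 5=10.0, Option 6=5.4
Best best-case = 10.0 → Option 5.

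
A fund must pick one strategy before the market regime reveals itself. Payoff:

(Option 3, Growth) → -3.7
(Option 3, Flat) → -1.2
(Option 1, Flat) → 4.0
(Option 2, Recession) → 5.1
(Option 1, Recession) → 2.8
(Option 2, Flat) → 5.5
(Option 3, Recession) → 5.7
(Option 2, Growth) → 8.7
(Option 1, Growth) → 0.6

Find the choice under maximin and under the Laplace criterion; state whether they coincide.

Row minima: Option 1=0.6, Option 2=5.1, Option 3=-3.7
Best worst-case = 5.1 → Option 2.
Row averages: Option 1=37/15, Option 2=193/30, Option 3=4/15
Highest average = 193/30 → Option 2.

maximin → Option 2; laplace → Option 2 (agree)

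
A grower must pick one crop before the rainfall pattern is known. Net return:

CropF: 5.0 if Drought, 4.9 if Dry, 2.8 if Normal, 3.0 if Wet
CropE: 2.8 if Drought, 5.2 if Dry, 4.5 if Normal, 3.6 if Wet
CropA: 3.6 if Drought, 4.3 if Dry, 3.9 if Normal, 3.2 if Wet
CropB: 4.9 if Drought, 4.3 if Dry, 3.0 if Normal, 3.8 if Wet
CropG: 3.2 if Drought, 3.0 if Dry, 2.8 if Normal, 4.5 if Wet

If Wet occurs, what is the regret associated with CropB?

0.7

Best payoff under Wet is 4.5.
Regret = 4.5 − 3.8 = 0.7.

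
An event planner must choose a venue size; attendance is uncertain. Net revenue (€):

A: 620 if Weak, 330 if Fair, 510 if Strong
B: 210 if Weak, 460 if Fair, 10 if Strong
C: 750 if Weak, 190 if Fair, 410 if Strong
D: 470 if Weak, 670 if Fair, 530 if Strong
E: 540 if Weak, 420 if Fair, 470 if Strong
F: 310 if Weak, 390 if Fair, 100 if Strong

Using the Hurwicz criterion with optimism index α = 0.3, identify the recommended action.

D

A: 0.3·620 + 0.7·330 = 417
B: 0.3·460 + 0.7·10 = 145
C: 0.3·750 + 0.7·190 = 358
D: 0.3·670 + 0.7·470 = 530
E: 0.3·540 + 0.7·420 = 456
F: 0.3·390 + 0.7·100 = 187
Highest Hurwicz score = 530 → D.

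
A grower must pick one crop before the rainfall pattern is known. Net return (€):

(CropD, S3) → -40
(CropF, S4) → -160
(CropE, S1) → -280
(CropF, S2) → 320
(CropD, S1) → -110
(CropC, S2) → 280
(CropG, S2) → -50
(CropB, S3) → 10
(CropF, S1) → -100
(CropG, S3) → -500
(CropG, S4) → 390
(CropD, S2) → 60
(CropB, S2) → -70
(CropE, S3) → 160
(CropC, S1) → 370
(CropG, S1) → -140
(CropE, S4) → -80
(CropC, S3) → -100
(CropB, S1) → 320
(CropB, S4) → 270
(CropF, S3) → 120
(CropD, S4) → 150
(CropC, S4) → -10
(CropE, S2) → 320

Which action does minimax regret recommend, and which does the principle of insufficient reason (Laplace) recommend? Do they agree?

Column bests: S1=370, S2=320, S3=160, S4=390.
CropG regrets: 510, 370, 660, 0 → max 660
CropD regrets: 480, 260, 200, 240 → max 480
CropC regrets: 0, 40, 260, 400 → max 400
CropB regrets: 50, 390, 150, 120 → max 390
CropF regrets: 470, 0, 40, 550 → max 550
CropE regrets: 650, 0, 0, 470 → max 650
Smallest max regret = 390 → CropB.
Row averages: CropG=-75, CropD=15, CropC=135, CropB=132.5, CropF=45, CropE=30
Highest average = 135 → CropC.

minimax regret → CropB; laplace → CropC (disagree)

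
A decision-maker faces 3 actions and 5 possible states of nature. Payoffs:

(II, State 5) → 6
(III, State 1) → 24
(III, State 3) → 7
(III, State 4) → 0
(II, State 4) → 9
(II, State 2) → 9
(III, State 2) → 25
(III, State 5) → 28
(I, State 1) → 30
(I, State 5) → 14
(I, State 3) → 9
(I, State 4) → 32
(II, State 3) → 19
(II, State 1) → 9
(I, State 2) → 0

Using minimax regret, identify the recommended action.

Column bests: State 1=30, State 2=25, State 3=19, State 4=32, State 5=28.
I regrets: 0, 25, 10, 0, 14 → max 25
II regrets: 21, 16, 0, 23, 22 → max 23
III regrets: 6, 0, 12, 32, 0 → max 32
Smallest max regret = 23 → II.

II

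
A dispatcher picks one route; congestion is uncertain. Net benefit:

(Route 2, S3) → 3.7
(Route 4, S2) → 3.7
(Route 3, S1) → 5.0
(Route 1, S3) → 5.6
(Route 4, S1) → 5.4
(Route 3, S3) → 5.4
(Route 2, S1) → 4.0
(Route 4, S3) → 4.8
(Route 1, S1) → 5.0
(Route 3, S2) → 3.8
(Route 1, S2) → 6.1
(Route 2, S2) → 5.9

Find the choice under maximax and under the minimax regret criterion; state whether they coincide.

Row maxima: Route 1=6.1, Route 2=5.9, Route 3=5.4, Route 4=5.4
Best best-case = 6.1 → Route 1.
Column bests: S1=5.4, S2=6.1, S3=5.6.
Route 1 regrets: 0.4, 0.0, 0.0 → max 0.4
Route 2 regrets: 1.4, 0.2, 1.9 → max 1.9
Route 3 regrets: 0.4, 2.3, 0.2 → max 2.3
Route 4 regrets: 0.0, 2.4, 0.8 → max 2.4
Smallest max regret = 0.4 → Route 1.

maximax → Route 1; minimax regret → Route 1 (agree)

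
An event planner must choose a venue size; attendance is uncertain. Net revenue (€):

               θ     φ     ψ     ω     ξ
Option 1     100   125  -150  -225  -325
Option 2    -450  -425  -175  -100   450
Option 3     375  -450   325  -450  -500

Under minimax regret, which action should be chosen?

Option 1

Column bests: θ=375, φ=125, ψ=325, ω=-100, ξ=450.
Option 1 regrets: 275, 0, 475, 125, 775 → max 775
Option 2 regrets: 825, 550, 500, 0, 0 → max 825
Option 3 regrets: 0, 575, 0, 350, 950 → max 950
Smallest max regret = 775 → Option 1.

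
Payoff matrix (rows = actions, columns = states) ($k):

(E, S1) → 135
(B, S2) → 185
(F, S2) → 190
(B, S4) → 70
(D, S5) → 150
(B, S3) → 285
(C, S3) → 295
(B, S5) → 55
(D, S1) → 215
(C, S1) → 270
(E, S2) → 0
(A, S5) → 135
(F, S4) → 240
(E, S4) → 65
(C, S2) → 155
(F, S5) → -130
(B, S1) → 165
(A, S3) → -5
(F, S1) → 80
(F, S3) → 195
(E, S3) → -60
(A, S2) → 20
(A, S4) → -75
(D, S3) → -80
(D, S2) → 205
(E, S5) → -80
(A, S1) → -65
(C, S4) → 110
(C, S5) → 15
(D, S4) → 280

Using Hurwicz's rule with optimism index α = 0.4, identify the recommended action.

A: 0.4·135 + 0.6·(-75) = 9
B: 0.4·285 + 0.6·55 = 147
C: 0.4·295 + 0.6·15 = 127
D: 0.4·280 + 0.6·(-80) = 64
E: 0.4·135 + 0.6·(-80) = 6
F: 0.4·240 + 0.6·(-130) = 18
Highest Hurwicz score = 147 → B.

B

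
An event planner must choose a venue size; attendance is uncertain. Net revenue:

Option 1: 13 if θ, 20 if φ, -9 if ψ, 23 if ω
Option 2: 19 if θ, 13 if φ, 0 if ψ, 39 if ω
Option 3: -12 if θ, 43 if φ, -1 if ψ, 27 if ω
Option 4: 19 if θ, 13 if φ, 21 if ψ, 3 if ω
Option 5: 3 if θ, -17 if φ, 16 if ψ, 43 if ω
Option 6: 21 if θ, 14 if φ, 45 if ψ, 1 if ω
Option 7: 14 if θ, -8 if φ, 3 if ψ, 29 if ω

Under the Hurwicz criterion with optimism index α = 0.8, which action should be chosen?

Option 1: 0.8·23 + 0.2·(-9) = 16.6
Option 2: 0.8·39 + 0.2·0 = 31.2
Option 3: 0.8·43 + 0.2·(-12) = 32
Option 4: 0.8·21 + 0.2·3 = 17.4
Option 5: 0.8·43 + 0.2·(-17) = 31
Option 6: 0.8·45 + 0.2·1 = 36.2
Option 7: 0.8·29 + 0.2·(-8) = 21.6
Highest Hurwicz score = 36.2 → Option 6.

Option 6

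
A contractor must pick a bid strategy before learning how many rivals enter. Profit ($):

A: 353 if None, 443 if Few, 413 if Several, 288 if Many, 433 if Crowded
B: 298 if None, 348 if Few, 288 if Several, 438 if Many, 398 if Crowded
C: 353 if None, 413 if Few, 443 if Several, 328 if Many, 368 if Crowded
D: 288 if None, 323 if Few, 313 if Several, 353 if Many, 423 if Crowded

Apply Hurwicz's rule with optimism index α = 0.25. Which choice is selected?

C

A: 0.25·443 + 0.75·288 = 326.75
B: 0.25·438 + 0.75·288 = 325.5
C: 0.25·443 + 0.75·328 = 356.75
D: 0.25·423 + 0.75·288 = 321.75
Highest Hurwicz score = 356.75 → C.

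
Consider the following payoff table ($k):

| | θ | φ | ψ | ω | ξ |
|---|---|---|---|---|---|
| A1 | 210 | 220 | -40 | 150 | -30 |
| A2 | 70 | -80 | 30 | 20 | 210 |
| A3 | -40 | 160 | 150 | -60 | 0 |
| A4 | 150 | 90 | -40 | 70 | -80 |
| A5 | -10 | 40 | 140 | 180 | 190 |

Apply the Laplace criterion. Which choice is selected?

A5

Row averages: A1=102, A2=50, A3=42, A4=38, A5=108
Highest average = 108 → A5.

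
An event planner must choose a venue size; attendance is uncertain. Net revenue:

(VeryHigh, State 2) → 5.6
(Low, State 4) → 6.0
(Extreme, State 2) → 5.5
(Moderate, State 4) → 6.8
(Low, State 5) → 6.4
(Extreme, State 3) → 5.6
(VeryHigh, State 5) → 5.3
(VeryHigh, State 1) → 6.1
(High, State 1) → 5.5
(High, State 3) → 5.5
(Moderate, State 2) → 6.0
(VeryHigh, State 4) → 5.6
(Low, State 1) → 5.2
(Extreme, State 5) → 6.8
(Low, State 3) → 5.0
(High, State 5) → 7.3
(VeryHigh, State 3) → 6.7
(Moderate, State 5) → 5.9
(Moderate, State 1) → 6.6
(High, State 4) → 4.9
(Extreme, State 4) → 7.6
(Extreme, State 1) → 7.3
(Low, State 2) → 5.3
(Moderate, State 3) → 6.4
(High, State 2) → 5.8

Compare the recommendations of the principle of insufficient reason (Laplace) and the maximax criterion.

Row averages: Low=5.58, Moderate=6.34, High=5.8, VeryHigh=5.86, Extreme=6.56
Highest average = 6.56 → Extreme.
Row maxima: Low=6.4, Moderate=6.8, High=7.3, VeryHigh=6.7, Extreme=7.6
Best best-case = 7.6 → Extreme.

laplace → Extreme; maximax → Extreme (agree)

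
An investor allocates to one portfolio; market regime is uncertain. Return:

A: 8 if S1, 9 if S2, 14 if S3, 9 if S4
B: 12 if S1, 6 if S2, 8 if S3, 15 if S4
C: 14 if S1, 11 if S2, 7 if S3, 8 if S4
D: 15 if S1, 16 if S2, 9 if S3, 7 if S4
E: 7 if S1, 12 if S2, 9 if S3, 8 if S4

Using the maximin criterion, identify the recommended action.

Row minima: A=8, B=6, C=7, D=7, E=7
Best worst-case = 8 → A.

A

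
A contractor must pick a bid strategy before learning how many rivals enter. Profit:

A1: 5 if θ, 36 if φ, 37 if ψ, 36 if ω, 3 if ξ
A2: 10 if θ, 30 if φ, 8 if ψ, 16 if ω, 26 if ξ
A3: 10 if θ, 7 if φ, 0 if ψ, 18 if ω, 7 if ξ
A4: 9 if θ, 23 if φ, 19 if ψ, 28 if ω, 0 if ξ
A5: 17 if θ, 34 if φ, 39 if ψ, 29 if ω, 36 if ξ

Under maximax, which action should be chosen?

Row maxima: A1=37, A2=30, A3=18, A4=28, A5=39
Best best-case = 39 → A5.

A5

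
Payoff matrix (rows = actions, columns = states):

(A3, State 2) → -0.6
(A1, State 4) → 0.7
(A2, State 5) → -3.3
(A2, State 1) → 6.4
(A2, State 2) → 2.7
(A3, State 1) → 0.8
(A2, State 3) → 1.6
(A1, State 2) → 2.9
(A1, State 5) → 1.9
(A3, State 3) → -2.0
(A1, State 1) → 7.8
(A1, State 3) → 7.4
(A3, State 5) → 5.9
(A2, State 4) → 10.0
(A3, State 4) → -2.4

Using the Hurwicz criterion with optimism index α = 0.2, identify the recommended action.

A1

A1: 0.2·7.8 + 0.8·0.7 = 2.12
A2: 0.2·10.0 + 0.8·(-3.3) = -0.64
A3: 0.2·5.9 + 0.8·(-2.4) = -0.74
Highest Hurwicz score = 2.12 → A1.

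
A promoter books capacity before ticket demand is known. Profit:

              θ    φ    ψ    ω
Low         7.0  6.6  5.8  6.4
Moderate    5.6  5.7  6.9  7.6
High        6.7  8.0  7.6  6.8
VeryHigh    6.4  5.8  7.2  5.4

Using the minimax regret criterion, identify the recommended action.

Column bests: θ=7.0, φ=8.0, ψ=7.6, ω=7.6.
Low regrets: 0.0, 1.4, 1.8, 1.2 → max 1.8
Moderate regrets: 1.4, 2.3, 0.7, 0.0 → max 2.3
High regrets: 0.3, 0.0, 0.0, 0.8 → max 0.8
VeryHigh regrets: 0.6, 2.2, 0.4, 2.2 → max 2.2
Smallest max regret = 0.8 → High.

High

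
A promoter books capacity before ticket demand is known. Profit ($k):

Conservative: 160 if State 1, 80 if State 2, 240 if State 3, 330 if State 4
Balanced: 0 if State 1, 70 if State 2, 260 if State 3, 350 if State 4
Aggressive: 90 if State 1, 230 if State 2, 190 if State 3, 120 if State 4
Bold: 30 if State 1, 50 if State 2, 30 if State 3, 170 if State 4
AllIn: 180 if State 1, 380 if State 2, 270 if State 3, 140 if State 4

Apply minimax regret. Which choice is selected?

AllIn

Column bests: State 1=180, State 2=380, State 3=270, State 4=350.
Conservative regrets: 20, 300, 30, 20 → max 300
Balanced regrets: 180, 310, 10, 0 → max 310
Aggressive regrets: 90, 150, 80, 230 → max 230
Bold regrets: 150, 330, 240, 180 → max 330
AllIn regrets: 0, 0, 0, 210 → max 210
Smallest max regret = 210 → AllIn.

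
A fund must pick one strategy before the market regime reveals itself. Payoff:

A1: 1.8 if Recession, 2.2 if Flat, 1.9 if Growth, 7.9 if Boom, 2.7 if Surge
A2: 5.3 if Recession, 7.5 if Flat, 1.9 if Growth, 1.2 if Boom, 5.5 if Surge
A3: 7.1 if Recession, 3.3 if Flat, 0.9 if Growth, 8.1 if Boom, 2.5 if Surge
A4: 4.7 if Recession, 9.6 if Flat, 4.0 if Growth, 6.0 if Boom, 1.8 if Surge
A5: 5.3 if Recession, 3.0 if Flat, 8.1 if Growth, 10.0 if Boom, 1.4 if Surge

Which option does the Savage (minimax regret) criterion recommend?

Column bests: Recession=7.1, Flat=9.6, Growth=8.1, Boom=10.0, Surge=5.5.
A1 regrets: 5.3, 7.4, 6.2, 2.1, 2.8 → max 7.4
A2 regrets: 1.8, 2.1, 6.2, 8.8, 0.0 → max 8.8
A3 regrets: 0.0, 6.3, 7.2, 1.9, 3.0 → max 7.2
A4 regrets: 2.4, 0.0, 4.1, 4.0, 3.7 → max 4.1
A5 regrets: 1.8, 6.6, 0.0, 0.0, 4.1 → max 6.6
Smallest max regret = 4.1 → A4.

A4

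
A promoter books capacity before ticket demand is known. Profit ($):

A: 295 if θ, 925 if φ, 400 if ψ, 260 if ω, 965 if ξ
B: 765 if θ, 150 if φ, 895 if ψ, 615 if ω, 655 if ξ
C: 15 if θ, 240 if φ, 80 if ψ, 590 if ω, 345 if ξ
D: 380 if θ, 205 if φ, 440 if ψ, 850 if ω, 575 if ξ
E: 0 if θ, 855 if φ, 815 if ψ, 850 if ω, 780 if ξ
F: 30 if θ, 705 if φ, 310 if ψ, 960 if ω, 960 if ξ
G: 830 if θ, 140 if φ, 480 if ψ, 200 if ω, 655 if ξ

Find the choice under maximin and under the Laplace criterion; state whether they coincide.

maximin → A; laplace → E (disagree)

Row minima: A=260, B=150, C=15, D=205, E=0, F=30, G=140
Best worst-case = 260 → A.
Row averages: A=569, B=616, C=254, D=490, E=660, F=593, G=461
Highest average = 660 → E.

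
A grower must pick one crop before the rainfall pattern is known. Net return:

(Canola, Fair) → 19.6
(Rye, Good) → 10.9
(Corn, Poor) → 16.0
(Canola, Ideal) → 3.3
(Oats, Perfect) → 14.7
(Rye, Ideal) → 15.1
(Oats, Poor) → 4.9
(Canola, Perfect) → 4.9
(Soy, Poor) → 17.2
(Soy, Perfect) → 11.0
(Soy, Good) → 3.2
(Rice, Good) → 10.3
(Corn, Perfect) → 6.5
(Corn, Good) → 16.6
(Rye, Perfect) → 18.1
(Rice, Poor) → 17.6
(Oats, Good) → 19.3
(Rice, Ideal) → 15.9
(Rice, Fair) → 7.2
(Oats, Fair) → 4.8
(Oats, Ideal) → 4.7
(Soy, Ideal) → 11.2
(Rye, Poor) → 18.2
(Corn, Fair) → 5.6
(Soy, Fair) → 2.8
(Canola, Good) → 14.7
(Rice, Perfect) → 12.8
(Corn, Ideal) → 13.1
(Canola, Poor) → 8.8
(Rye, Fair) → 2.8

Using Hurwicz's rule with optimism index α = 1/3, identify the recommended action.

Rice: 1/3·17.6 + 2/3·7.2 = 32/3
Rye: 1/3·18.2 + 2/3·2.8 = 119/15
Corn: 1/3·16.6 + 2/3·5.6 = 139/15
Soy: 1/3·17.2 + 2/3·2.8 = 7.6
Oats: 1/3·19.3 + 2/3·4.7 = 287/30
Canola: 1/3·19.6 + 2/3·3.3 = 131/15
Highest Hurwicz score = 32/3 → Rice.

Rice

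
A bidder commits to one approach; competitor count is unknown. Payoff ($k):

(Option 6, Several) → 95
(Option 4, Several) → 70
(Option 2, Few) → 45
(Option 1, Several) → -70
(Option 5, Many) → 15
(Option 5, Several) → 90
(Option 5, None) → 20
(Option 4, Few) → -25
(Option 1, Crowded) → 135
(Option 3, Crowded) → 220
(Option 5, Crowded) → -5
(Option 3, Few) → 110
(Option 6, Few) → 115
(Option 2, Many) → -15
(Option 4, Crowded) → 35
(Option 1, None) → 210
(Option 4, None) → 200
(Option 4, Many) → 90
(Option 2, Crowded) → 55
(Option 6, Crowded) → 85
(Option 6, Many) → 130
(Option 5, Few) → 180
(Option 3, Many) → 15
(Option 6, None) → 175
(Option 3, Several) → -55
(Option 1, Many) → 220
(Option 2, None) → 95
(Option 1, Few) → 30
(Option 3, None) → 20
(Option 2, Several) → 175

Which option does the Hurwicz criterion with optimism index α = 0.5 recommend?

Option 1: 0.5·220 + 0.5·(-70) = 75
Option 2: 0.5·175 + 0.5·(-15) = 80
Option 3: 0.5·220 + 0.5·(-55) = 82.5
Option 4: 0.5·200 + 0.5·(-25) = 87.5
Option 5: 0.5·180 + 0.5·(-5) = 87.5
Option 6: 0.5·175 + 0.5·85 = 130
Highest Hurwicz score = 130 → Option 6.

Option 6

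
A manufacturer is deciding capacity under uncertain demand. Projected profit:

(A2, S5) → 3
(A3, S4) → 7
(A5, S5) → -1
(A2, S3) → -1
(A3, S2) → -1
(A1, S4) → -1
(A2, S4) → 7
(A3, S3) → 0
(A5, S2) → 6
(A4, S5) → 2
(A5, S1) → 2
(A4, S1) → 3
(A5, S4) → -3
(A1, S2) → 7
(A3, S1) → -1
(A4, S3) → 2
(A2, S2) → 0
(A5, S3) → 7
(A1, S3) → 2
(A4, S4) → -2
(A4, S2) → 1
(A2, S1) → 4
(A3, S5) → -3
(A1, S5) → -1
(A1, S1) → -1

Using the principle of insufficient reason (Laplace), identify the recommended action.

Row averages: A1=1.2, A2=2.6, A3=0.4, A4=1.2, A5=2.2
Highest average = 2.6 → A2.

A2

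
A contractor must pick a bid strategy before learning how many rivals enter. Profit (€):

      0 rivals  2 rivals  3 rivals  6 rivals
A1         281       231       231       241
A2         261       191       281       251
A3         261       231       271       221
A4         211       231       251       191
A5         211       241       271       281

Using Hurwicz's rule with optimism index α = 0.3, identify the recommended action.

A1: 0.3·281 + 0.7·231 = 246
A2: 0.3·281 + 0.7·191 = 218
A3: 0.3·271 + 0.7·221 = 236
A4: 0.3·251 + 0.7·191 = 209
A5: 0.3·281 + 0.7·211 = 232
Highest Hurwicz score = 246 → A1.

A1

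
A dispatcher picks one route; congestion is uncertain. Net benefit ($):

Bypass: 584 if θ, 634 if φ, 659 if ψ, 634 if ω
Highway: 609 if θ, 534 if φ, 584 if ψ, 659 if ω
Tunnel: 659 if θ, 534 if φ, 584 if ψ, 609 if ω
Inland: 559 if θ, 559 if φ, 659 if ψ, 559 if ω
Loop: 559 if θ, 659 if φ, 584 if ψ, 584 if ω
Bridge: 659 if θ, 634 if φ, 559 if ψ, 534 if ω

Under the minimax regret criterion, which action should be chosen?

Bypass

Column bests: θ=659, φ=659, ψ=659, ω=659.
Bypass regrets: 75, 25, 0, 25 → max 75
Highway regrets: 50, 125, 75, 0 → max 125
Tunnel regrets: 0, 125, 75, 50 → max 125
Inland regrets: 100, 100, 0, 100 → max 100
Loop regrets: 100, 0, 75, 75 → max 100
Bridge regrets: 0, 25, 100, 125 → max 125
Smallest max regret = 75 → Bypass.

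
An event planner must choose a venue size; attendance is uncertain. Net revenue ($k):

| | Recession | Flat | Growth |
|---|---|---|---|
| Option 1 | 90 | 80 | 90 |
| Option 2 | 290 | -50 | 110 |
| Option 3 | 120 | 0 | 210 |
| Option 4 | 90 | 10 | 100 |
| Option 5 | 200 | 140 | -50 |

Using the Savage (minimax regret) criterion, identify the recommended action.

Column bests: Recession=290, Flat=140, Growth=210.
Option 1 regrets: 200, 60, 120 → max 200
Option 2 regrets: 0, 190, 100 → max 190
Option 3 regrets: 170, 140, 0 → max 170
Option 4 regrets: 200, 130, 110 → max 200
Option 5 regrets: 90, 0, 260 → max 260
Smallest max regret = 170 → Option 3.

Option 3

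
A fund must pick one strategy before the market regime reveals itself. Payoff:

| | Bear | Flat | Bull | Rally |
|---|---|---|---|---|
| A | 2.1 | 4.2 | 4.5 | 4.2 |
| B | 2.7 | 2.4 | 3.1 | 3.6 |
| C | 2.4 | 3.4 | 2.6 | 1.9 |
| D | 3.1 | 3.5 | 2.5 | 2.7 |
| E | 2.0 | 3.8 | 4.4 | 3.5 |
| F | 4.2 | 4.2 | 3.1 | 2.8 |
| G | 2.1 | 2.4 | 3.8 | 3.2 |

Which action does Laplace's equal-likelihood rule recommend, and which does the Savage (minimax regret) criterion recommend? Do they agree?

Row averages: A=3.75, B=2.95, C=2.575, D=2.95, E=3.425, F=3.575, G=2.875
Highest average = 3.75 → A.
Column bests: Bear=4.2, Flat=4.2, Bull=4.5, Rally=4.2.
A regrets: 2.1, 0.0, 0.0, 0.0 → max 2.1
B regrets: 1.5, 1.8, 1.4, 0.6 → max 1.8
C regrets: 1.8, 0.8, 1.9, 2.3 → max 2.3
D regrets: 1.1, 0.7, 2.0, 1.5 → max 2.0
E regrets: 2.2, 0.4, 0.1, 0.7 → max 2.2
F regrets: 0.0, 0.0, 1.4, 1.4 → max 1.4
G regrets: 2.1, 1.8, 0.7, 1.0 → max 2.1
Smallest max regret = 1.4 → F.

laplace → A; minimax regret → F (disagree)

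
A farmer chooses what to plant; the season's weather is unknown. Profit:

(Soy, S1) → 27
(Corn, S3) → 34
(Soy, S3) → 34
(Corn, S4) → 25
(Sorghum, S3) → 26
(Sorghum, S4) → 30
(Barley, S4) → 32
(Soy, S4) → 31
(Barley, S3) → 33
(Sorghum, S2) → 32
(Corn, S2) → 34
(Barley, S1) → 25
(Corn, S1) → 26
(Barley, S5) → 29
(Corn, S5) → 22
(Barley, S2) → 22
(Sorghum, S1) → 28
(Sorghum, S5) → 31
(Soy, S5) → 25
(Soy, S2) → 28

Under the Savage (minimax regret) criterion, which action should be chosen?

Soy

Column bests: S1=28, S2=34, S3=34, S4=32, S5=31.
Corn regrets: 2, 0, 0, 7, 9 → max 9
Soy regrets: 1, 6, 0, 1, 6 → max 6
Barley regrets: 3, 12, 1, 0, 2 → max 12
Sorghum regrets: 0, 2, 8, 2, 0 → max 8
Smallest max regret = 6 → Soy.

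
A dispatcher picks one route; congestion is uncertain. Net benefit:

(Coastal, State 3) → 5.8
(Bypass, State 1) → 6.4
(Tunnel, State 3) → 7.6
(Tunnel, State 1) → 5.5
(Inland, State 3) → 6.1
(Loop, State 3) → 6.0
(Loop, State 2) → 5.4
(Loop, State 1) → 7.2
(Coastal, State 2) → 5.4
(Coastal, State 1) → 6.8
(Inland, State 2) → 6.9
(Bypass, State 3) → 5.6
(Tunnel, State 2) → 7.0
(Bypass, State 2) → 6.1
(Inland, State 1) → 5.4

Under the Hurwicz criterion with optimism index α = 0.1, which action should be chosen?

Coastal: 0.1·6.8 + 0.9·5.4 = 5.54
Tunnel: 0.1·7.6 + 0.9·5.5 = 5.71
Bypass: 0.1·6.4 + 0.9·5.6 = 5.68
Inland: 0.1·6.9 + 0.9·5.4 = 5.55
Loop: 0.1·7.2 + 0.9·5.4 = 5.58
Highest Hurwicz score = 5.71 → Tunnel.

Tunnel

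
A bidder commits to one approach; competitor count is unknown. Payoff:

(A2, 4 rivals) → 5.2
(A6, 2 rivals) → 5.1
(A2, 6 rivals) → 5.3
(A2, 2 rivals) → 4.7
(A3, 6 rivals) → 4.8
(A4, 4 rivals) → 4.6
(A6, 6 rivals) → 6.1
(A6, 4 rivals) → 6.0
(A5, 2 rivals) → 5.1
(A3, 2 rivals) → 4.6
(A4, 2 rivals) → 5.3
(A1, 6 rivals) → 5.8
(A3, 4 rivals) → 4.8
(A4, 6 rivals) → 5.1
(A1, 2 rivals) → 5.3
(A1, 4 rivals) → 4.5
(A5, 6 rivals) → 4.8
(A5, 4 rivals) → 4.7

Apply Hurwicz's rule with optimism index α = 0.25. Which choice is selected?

A1: 0.25·5.8 + 0.75·4.5 = 4.825
A2: 0.25·5.3 + 0.75·4.7 = 4.85
A3: 0.25·4.8 + 0.75·4.6 = 4.65
A4: 0.25·5.3 + 0.75·4.6 = 4.775
A5: 0.25·5.1 + 0.75·4.7 = 4.8
A6: 0.25·6.1 + 0.75·5.1 = 5.35
Highest Hurwicz score = 5.35 → A6.

A6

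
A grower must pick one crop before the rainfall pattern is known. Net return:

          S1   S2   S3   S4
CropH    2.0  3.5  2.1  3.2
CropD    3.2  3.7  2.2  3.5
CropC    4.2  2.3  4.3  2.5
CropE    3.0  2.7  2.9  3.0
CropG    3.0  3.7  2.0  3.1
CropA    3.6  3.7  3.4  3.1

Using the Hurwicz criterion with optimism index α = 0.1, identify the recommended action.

CropH: 0.1·3.5 + 0.9·2.0 = 2.15
CropD: 0.1·3.7 + 0.9·2.2 = 2.35
CropC: 0.1·4.3 + 0.9·2.3 = 2.5
CropE: 0.1·3.0 + 0.9·2.7 = 2.73
CropG: 0.1·3.7 + 0.9·2.0 = 2.17
CropA: 0.1·3.7 + 0.9·3.1 = 3.16
Highest Hurwicz score = 3.16 → CropA.

CropA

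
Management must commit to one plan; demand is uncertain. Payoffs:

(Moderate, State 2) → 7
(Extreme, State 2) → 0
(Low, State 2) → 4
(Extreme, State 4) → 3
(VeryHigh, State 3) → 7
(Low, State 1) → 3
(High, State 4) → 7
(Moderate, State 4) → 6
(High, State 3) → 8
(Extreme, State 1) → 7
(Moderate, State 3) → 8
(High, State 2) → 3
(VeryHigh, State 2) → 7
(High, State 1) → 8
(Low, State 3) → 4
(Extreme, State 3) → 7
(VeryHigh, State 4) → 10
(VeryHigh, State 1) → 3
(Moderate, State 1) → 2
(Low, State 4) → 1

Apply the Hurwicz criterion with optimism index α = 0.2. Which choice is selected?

Low: 0.2·4 + 0.8·1 = 1.6
Moderate: 0.2·8 + 0.8·2 = 3.2
High: 0.2·8 + 0.8·3 = 4
VeryHigh: 0.2·10 + 0.8·3 = 4.4
Extreme: 0.2·7 + 0.8·0 = 1.4
Highest Hurwicz score = 4.4 → VeryHigh.

VeryHigh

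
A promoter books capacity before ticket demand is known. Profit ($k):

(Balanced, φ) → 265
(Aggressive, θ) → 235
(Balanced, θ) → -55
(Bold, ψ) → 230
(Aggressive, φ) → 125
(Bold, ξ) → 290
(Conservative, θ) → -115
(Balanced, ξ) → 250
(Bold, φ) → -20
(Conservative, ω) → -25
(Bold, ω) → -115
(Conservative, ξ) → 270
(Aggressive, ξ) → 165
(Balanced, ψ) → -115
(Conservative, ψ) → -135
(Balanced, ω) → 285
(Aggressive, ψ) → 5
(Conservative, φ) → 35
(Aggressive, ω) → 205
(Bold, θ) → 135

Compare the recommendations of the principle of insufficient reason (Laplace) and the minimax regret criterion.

Row averages: Conservative=6, Balanced=126, Aggressive=147, Bold=104
Highest average = 147 → Aggressive.
Column bests: θ=235, φ=265, ψ=230, ω=285, ξ=290.
Conservative regrets: 350, 230, 365, 310, 20 → max 365
Balanced regrets: 290, 0, 345, 0, 40 → max 345
Aggressive regrets: 0, 140, 225, 80, 125 → max 225
Bold regrets: 100, 285, 0, 400, 0 → max 400
Smallest max regret = 225 → Aggressive.

laplace → Aggressive; minimax regret → Aggressive (agree)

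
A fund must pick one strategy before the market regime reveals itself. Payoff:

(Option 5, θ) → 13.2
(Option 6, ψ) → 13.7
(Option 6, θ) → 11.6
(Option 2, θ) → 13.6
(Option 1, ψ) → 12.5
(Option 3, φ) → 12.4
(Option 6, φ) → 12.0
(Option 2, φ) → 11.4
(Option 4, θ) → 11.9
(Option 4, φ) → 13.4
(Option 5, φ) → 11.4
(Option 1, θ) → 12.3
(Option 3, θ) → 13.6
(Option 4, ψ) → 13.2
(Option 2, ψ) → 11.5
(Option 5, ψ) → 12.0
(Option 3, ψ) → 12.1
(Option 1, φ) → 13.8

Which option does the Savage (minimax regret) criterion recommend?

Column bests: θ=13.6, φ=13.8, ψ=13.7.
Option 1 regrets: 1.3, 0.0, 1.2 → max 1.3
Option 2 regrets: 0.0, 2.4, 2.2 → max 2.4
Option 3 regrets: 0.0, 1.4, 1.6 → max 1.6
Option 4 regrets: 1.7, 0.4, 0.5 → max 1.7
Option 5 regrets: 0.4, 2.4, 1.7 → max 2.4
Option 6 regrets: 2.0, 1.8, 0.0 → max 2.0
Smallest max regret = 1.3 → Option 1.

Option 1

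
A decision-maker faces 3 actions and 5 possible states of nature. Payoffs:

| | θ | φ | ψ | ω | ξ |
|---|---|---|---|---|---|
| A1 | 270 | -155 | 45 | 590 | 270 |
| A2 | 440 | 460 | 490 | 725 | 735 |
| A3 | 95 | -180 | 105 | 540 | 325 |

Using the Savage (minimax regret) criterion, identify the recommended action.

A2

Column bests: θ=440, φ=460, ψ=490, ω=725, ξ=735.
A1 regrets: 170, 615, 445, 135, 465 → max 615
A2 regrets: 0, 0, 0, 0, 0 → max 0
A3 regrets: 345, 640, 385, 185, 410 → max 640
Smallest max regret = 0 → A2.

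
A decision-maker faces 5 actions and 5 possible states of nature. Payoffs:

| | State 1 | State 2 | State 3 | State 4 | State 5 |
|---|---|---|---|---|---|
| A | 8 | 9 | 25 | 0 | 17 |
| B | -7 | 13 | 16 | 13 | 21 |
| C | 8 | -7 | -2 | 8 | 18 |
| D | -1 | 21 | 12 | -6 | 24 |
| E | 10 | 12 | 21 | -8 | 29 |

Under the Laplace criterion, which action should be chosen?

E

Row averages: A=11.8, B=11.2, C=5, D=10, E=12.8
Highest average = 12.8 → E.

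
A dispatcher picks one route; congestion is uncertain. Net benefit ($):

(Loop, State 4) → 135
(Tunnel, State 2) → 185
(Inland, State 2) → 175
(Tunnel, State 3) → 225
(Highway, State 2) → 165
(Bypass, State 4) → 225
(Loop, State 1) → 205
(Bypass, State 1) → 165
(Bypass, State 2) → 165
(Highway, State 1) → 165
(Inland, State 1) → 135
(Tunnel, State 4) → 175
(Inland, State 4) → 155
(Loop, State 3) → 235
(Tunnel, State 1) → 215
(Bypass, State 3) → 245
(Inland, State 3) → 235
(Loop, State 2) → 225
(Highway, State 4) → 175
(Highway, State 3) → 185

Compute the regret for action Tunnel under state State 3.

Best payoff under State 3 is 245.
Regret = 245 − 225 = 20.

20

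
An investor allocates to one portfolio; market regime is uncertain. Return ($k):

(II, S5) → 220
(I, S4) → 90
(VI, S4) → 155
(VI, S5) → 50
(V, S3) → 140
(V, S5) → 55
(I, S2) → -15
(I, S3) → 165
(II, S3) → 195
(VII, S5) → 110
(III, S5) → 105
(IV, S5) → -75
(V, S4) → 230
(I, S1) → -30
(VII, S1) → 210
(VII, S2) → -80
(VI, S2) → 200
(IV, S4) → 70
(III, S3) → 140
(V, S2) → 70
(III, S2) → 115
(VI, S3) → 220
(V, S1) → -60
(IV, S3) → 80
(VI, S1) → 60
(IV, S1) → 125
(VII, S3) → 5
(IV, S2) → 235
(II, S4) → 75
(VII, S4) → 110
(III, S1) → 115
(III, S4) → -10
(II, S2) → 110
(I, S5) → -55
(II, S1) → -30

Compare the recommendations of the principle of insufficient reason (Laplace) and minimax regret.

Row averages: I=31, II=114, III=93, IV=87, V=87, VI=137, VII=71
Highest average = 137 → VI.
Column bests: S1=210, S2=235, S3=220, S4=230, S5=220.
I regrets: 240, 250, 55, 140, 275 → max 275
II regrets: 240, 125, 25, 155, 0 → max 240
III regrets: 95, 120, 80, 240, 115 → max 240
IV regrets: 85, 0, 140, 160, 295 → max 295
V regrets: 270, 165, 80, 0, 165 → max 270
VI regrets: 150, 35, 0, 75, 170 → max 170
VII regrets: 0, 315, 215, 120, 110 → max 315
Smallest max regret = 170 → VI.

laplace → VI; minimax regret → VI (agree)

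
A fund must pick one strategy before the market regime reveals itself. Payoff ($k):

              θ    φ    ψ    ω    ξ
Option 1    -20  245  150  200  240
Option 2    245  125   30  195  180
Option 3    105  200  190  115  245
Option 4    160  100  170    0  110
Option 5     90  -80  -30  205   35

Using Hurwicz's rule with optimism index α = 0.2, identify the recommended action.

Option 1: 0.2·245 + 0.8·(-20) = 33
Option 2: 0.2·245 + 0.8·30 = 73
Option 3: 0.2·245 + 0.8·105 = 133
Option 4: 0.2·170 + 0.8·0 = 34
Option 5: 0.2·205 + 0.8·(-80) = -23
Highest Hurwicz score = 133 → Option 3.

Option 3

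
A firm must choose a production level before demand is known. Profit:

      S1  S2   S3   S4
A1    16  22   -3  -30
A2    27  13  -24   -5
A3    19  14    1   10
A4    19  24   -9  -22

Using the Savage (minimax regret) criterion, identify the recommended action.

A3

Column bests: S1=27, S2=24, S3=1, S4=10.
A1 regrets: 11, 2, 4, 40 → max 40
A2 regrets: 0, 11, 25, 15 → max 25
A3 regrets: 8, 10, 0, 0 → max 10
A4 regrets: 8, 0, 10, 32 → max 32
Smallest max regret = 10 → A3.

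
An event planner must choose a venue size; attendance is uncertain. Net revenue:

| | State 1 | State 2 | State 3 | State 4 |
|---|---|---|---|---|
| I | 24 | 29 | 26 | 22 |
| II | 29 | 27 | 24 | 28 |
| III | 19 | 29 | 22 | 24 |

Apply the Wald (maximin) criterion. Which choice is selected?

II

Row minima: I=22, II=24, III=19
Best worst-case = 24 → II.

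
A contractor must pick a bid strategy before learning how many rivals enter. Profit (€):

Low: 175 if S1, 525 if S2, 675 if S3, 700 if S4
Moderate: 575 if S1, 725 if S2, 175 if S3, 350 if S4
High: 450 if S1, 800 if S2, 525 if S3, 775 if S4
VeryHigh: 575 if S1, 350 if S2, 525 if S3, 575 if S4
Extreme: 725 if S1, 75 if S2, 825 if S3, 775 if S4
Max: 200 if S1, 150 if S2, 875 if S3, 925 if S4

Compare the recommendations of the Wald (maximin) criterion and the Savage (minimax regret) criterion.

maximin → High; minimax regret → High (agree)

Row minima: Low=175, Moderate=175, High=450, VeryHigh=350, Extreme=75, Max=150
Best worst-case = 450 → High.
Column bests: S1=725, S2=800, S3=875, S4=925.
Low regrets: 550, 275, 200, 225 → max 550
Moderate regrets: 150, 75, 700, 575 → max 700
High regrets: 275, 0, 350, 150 → max 350
VeryHigh regrets: 150, 450, 350, 350 → max 450
Extreme regrets: 0, 725, 50, 150 → max 725
Max regrets: 525, 650, 0, 0 → max 650
Smallest max regret = 350 → High.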